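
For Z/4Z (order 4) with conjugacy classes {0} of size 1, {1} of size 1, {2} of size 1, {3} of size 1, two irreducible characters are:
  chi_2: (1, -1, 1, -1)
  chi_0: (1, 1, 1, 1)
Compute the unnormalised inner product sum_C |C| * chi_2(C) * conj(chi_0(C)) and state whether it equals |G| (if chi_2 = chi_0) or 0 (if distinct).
Sum = 0; so <chi_2, chi_0> = 0 (distinct irreducibles are orthogonal).

Solution. Compute term by term over conjugacy classes (|C| * chi_2(C) * conj(chi_0(C))):
  1*(1)*conj(1) + 1*(-1)*conj(1) + 1*(1)*conj(1) + 1*(-1)*conj(1)
  = (1) + (-1) + (1) + (-1)
  = 0.
(Exp terms are combined using exp(i*s)*conj(exp(i*t)) = exp(i*(s-t)), and sums of them are collapsed using the identity that for every m > 1 the m distinct m-th roots of unity sum to 0, e.g. 1 + exp(2*I*pi/3) + exp(-2*I*pi/3) = 0.)
Dividing by |G| = 4 gives 0/4 = 0, matching the row-orthogonality relation <chi_2, chi_0> = [chi_2 = chi_0].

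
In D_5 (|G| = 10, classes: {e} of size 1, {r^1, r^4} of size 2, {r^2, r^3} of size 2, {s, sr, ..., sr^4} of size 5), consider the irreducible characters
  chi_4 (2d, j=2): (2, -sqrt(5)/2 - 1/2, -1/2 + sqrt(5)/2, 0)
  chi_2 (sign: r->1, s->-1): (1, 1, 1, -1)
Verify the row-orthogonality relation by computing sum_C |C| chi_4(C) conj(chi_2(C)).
Sum = 0; so <chi_4, chi_2> = 0 (distinct irreducibles are orthogonal).

Details: Compute term by term over conjugacy classes (|C| * chi_4(C) * conj(chi_2(C))):
  1*(2)*conj(1) + 2*(-sqrt(5)/2 - 1/2)*conj(1) + 2*(-1/2 + sqrt(5)/2)*conj(1) + 5*(0)*conj(-1)
  = (2) + (-sqrt(5) - 1) + (-1 + sqrt(5)) + (0)
  = 0.
Dividing by |G| = 10 gives 0/10 = 0, matching the row-orthogonality relation <chi_4, chi_2> = [chi_4 = chi_2].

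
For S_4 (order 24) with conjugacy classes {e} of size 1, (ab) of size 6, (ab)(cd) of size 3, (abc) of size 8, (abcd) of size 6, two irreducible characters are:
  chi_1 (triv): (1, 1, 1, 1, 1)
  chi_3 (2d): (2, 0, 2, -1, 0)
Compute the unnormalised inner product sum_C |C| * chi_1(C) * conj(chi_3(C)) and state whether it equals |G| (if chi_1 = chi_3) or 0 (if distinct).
Sum = 0; so <chi_1, chi_3> = 0 (distinct irreducibles are orthogonal).

Proof sketch: Compute term by term over conjugacy classes (|C| * chi_1(C) * conj(chi_3(C))):
  1*(1)*conj(2) + 6*(1)*conj(0) + 3*(1)*conj(2) + 8*(1)*conj(-1) + 6*(1)*conj(0)
  = (2) + (0) + (6) + (-8) + (0)
  = 0.
Dividing by |G| = 24 gives 0/24 = 0, matching the row-orthogonality relation <chi_1, chi_3> = [chi_1 = chi_3].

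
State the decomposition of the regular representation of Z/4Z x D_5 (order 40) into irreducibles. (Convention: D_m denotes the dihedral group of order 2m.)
Each irreducible V_i of dimension d_i appears with multiplicity d_i, i.e. rho_reg = (direct sum over all irreducibles V_i) d_i V_i. The irreducible dimensions for Z/4Z x D_5 are 1, 1, 1, 1, 1, 1, 1, 1, 2, 2, 2, 2, 2, 2, 2, 2: 8 irreducibles of dimension 1, each with multiplicity 1; 8 irreducibles of dimension 2, each with multiplicity 2. Total dimension 8*1*1 + 8*2*2 = 40 = |G|.

Details: General theorem: in the regular representation of a finite group G, each irreducible appears with multiplicity equal to its dimension. Check: dim(rho_reg) = sum d_i^2 = 1 + 1 + 1 + 1 + 1 + 1 + 1 + 1 + 4 + 4 + 4 + 4 + 4 + 4 + 4 + 4 = 40 = |G|.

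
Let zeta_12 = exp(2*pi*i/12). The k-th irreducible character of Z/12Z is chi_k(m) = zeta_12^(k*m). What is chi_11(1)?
chi_11(1) = zeta_12^11 = exp(-I*pi/6)

chi_11(1) = zeta_12^(11*1) = zeta_12^11. Since zeta_12^12 = 1, this equals zeta_12^11 = exp(2*pi*i*11/12) = exp(-I*pi/6).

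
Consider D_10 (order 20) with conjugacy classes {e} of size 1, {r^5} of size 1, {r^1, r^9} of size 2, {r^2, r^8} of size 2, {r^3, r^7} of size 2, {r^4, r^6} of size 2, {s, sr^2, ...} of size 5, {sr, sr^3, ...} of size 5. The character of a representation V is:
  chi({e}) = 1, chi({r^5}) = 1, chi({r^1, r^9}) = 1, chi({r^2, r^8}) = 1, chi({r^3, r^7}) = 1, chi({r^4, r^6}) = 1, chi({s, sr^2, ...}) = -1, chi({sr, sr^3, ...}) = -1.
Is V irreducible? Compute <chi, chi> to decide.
Irreducible: <chi, chi> = 1.

Justification: <chi, chi> = (1/|G|) sum_C |C| * |chi(C)|^2 = (1/20)[1*|1|^2 + 1*|1|^2 + 2*|1|^2 + 2*|1|^2 + 2*|1|^2 + 2*|1|^2 + 5*|-1|^2 + 5*|-1|^2]
  = (1/20)[(1) + (1) + (2) + (2) + (2) + (2) + (5) + (5)] = 20/20 = 1.
A character is irreducible iff <chi, chi> = 1, so this representation is irreducible.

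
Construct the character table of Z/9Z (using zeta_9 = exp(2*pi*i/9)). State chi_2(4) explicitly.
Character table of Z/9Z (irreps indexed chi_0,...,chi_8 with chi_k(m) = zeta_9^(k*m), zeta_9 = exp(2*pi*i/9)):
  irrep \ class  {0} (size 1)  {1} (size 1)    {2} (size 1)    {3} (size 1)    {4} (size 1)    {5} (size 1)    {6} (size 1)    {7} (size 1)    {8} (size 1)  
  chi_0          1             1               1               1               1               1               1               1               1             
  chi_1          1             exp(2*I*pi/9)   exp(4*I*pi/9)   exp(2*I*pi/3)   exp(8*I*pi/9)   exp(-8*I*pi/9)  exp(-2*I*pi/3)  exp(-4*I*pi/9)  exp(-2*I*pi/9)
  chi_2          1             exp(4*I*pi/9)   exp(8*I*pi/9)   exp(-2*I*pi/3)  exp(-2*I*pi/9)  exp(2*I*pi/9)   exp(2*I*pi/3)   exp(-8*I*pi/9)  exp(-4*I*pi/9)
  chi_3          1             exp(2*I*pi/3)   exp(-2*I*pi/3)  1               exp(2*I*pi/3)   exp(-2*I*pi/3)  1               exp(2*I*pi/3)   exp(-2*I*pi/3)
  chi_4          1             exp(8*I*pi/9)   exp(-2*I*pi/9)  exp(2*I*pi/3)   exp(-4*I*pi/9)  exp(4*I*pi/9)   exp(-2*I*pi/3)  exp(2*I*pi/9)   exp(-8*I*pi/9)
  chi_5          1             exp(-8*I*pi/9)  exp(2*I*pi/9)   exp(-2*I*pi/3)  exp(4*I*pi/9)   exp(-4*I*pi/9)  exp(2*I*pi/3)   exp(-2*I*pi/9)  exp(8*I*pi/9) 
  chi_6          1             exp(-2*I*pi/3)  exp(2*I*pi/3)   1               exp(-2*I*pi/3)  exp(2*I*pi/3)   1               exp(-2*I*pi/3)  exp(2*I*pi/3) 
  chi_7          1             exp(-4*I*pi/9)  exp(-8*I*pi/9)  exp(2*I*pi/3)   exp(2*I*pi/9)   exp(-2*I*pi/9)  exp(-2*I*pi/3)  exp(8*I*pi/9)   exp(4*I*pi/9) 
  chi_8          1             exp(-2*I*pi/9)  exp(-4*I*pi/9)  exp(-2*I*pi/3)  exp(-8*I*pi/9)  exp(8*I*pi/9)   exp(2*I*pi/3)   exp(4*I*pi/9)   exp(2*I*pi/9) 

Spot check: chi_2(4) = zeta_9^(2*4) = zeta_9^8 = exp(-2*I*pi/9).

Reasoning: Z/9Z is abelian, so all 9 irreducible complex representations are 1-dimensional. They are given by chi_k(m) = zeta_9^(k*m) for k = 0,...,8. Row orthogonality: sum_m chi_k(m) conj(chi_l(m)) = 9 * [k = l].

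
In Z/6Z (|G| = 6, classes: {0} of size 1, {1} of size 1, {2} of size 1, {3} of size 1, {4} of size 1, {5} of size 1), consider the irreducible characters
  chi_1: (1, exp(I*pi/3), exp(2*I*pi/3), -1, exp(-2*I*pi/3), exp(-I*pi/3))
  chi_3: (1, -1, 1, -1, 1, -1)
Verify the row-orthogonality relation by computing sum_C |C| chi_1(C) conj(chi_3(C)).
Sum = 0; so <chi_1, chi_3> = 0 (distinct irreducibles are orthogonal).

Explanation: Compute term by term over conjugacy classes (|C| * chi_1(C) * conj(chi_3(C))):
  1*(1)*conj(1) + 1*(exp(I*pi/3))*conj(-1) + 1*(exp(2*I*pi/3))*conj(1) + 1*(-1)*conj(-1) + 1*(exp(-2*I*pi/3))*conj(1) + 1*(exp(-I*pi/3))*conj(-1)
  = (1) + (-exp(I*pi/3)) + (exp(2*I*pi/3)) + (1) + (exp(-2*I*pi/3)) + (-exp(-I*pi/3))
  = 0.
(Exp terms are combined using exp(i*s)*conj(exp(i*t)) = exp(i*(s-t)), and sums of them are collapsed using the identity that for every m > 1 the m distinct m-th roots of unity sum to 0, e.g. 1 + exp(2*I*pi/3) + exp(-2*I*pi/3) = 0.)
Dividing by |G| = 6 gives 0/6 = 0, matching the row-orthogonality relation <chi_1, chi_3> = [chi_1 = chi_3].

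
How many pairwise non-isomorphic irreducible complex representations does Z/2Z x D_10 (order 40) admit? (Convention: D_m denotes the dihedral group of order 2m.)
16

Solution. The number of irreducible complex representations of a finite group equals its number of conjugacy classes. For a direct product, #classes(G x H) = #classes(G) * #classes(H). Z/2Z has 2 classes (abelian), D_10 has 8 classes, so 2 * 8 = 16, so Z/2Z x D_10 (order 40) has exactly 16 irreducible complex representations.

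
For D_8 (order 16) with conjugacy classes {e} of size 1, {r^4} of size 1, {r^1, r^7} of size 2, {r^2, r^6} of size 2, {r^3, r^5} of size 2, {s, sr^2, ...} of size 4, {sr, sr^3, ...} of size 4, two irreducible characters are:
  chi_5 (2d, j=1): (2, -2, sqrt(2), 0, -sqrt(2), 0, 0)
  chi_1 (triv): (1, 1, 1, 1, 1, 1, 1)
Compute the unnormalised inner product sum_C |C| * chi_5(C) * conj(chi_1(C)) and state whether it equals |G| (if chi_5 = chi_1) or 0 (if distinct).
Sum = 0; so <chi_5, chi_1> = 0 (distinct irreducibles are orthogonal).

Reasoning: Compute term by term over conjugacy classes (|C| * chi_5(C) * conj(chi_1(C))):
  1*(2)*conj(1) + 1*(-2)*conj(1) + 2*(sqrt(2))*conj(1) + 2*(0)*conj(1) + 2*(-sqrt(2))*conj(1) + 4*(0)*conj(1) + 4*(0)*conj(1)
  = (2) + (-2) + (2*sqrt(2)) + (0) + (-2*sqrt(2)) + (0) + (0)
  = 0.
Dividing by |G| = 16 gives 0/16 = 0, matching the row-orthogonality relation <chi_5, chi_1> = [chi_5 = chi_1].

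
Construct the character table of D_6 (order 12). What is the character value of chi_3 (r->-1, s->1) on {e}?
Conjugacy classes: {e} of size 1, {r^3} of size 1, {r^1, r^5} of size 2, {r^2, r^4} of size 2, {s, sr^2, ...} of size 3, {sr, sr^3, ...} of size 3.
Character table:
  irrep \ class              {e} (size 1)  {r^3} (size 1)  {r^1, r^5} (size 2)  {r^2, r^4} (size 2)  {s, sr^2, ...} (size 3)  {sr, sr^3, ...} (size 3)
  chi_1 (triv)               1             1               1                    1                    1                        1                       
  chi_2 (sign: r->1, s->-1)  1             1               1                    1                    -1                       -1                      
  chi_3 (r->-1, s->1)        1             -1              -1                   1                    1                        -1                      
  chi_4 (r->-1, s->-1)       1             -1              -1                   1                    -1                       1                       
  chi_5 (2d, j=1)            2             -2              1                    -1                   0                        0                       
  chi_6 (2d, j=2)            2             2               -1                   -1                   0                        0                       

Spot check: chi_3 (r->-1, s->1) on {e} = 1.

D_6 has order 2*6 = 12 with 6 conjugacy classes, hence 6 irreducibles. Sum of squared dims 1 + 1 + 1 + 1 + 4 + 4 = 12 = |G|. Linear characters come from the abelianisation; the 2-dimensional irreps have character r^k -> 2*cos(2*pi*j*k/6), reflections -> 0.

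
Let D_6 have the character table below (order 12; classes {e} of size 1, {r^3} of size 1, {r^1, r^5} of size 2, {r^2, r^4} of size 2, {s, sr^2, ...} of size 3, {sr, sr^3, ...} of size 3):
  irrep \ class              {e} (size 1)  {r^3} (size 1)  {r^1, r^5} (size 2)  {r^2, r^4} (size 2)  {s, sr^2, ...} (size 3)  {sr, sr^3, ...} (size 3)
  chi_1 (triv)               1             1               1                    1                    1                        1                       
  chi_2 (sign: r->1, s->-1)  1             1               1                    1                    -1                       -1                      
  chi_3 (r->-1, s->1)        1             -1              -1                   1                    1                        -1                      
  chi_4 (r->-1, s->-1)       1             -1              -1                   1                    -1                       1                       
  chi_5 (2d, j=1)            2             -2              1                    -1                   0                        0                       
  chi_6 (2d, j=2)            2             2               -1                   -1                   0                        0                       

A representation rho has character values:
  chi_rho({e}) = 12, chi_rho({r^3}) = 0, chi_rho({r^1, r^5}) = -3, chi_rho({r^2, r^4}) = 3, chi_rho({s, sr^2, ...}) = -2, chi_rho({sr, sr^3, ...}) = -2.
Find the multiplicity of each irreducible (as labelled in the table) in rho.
Multiplicities: chi_1: 0, chi_2: 2, chi_3: 2, chi_4: 2, chi_5: 1, chi_6: 2.

Derivation: Use <chi_rho, chi> = (1/|G|) sum_C |C| * chi_rho(C) * conj(chi(C)) with |G| = 12 for each irreducible chi in the table:
  <chi_rho, chi_1> = (1/12)[1*(12)*conj(1) + 1*(0)*conj(1) + 2*(-3)*conj(1) + 2*(3)*conj(1) + 3*(-2)*conj(1) + 3*(-2)*conj(1)]
      = (1/12)[(12) + (0) + (-6) + (6) + (-6) + (-6)] = 0/12 = 0
  <chi_rho, chi_2> = (1/12)[1*(12)*conj(1) + 1*(0)*conj(1) + 2*(-3)*conj(1) + 2*(3)*conj(1) + 3*(-2)*conj(-1) + 3*(-2)*conj(-1)]
      = (1/12)[(12) + (0) + (-6) + (6) + (6) + (6)] = 24/12 = 2
  <chi_rho, chi_3> = (1/12)[1*(12)*conj(1) + 1*(0)*conj(-1) + 2*(-3)*conj(-1) + 2*(3)*conj(1) + 3*(-2)*conj(1) + 3*(-2)*conj(-1)]
      = (1/12)[(12) + (0) + (6) + (6) + (-6) + (6)] = 24/12 = 2
  <chi_rho, chi_4> = (1/12)[1*(12)*conj(1) + 1*(0)*conj(-1) + 2*(-3)*conj(-1) + 2*(3)*conj(1) + 3*(-2)*conj(-1) + 3*(-2)*conj(1)]
      = (1/12)[(12) + (0) + (6) + (6) + (6) + (-6)] = 24/12 = 2
  <chi_rho, chi_5> = (1/12)[1*(12)*conj(2) + 1*(0)*conj(-2) + 2*(-3)*conj(1) + 2*(3)*conj(-1) + 3*(-2)*conj(0) + 3*(-2)*conj(0)]
      = (1/12)[(24) + (0) + (-6) + (-6) + (0) + (0)] = 12/12 = 1
  <chi_rho, chi_6> = (1/12)[1*(12)*conj(2) + 1*(0)*conj(2) + 2*(-3)*conj(-1) + 2*(3)*conj(-1) + 3*(-2)*conj(0) + 3*(-2)*conj(0)]
      = (1/12)[(24) + (0) + (6) + (-6) + (0) + (0)] = 24/12 = 2
Dimension check: dim(rho) = sum (mult * dim) = 0*1 + 2*1 + 2*1 + 2*1 + 1*2 + 2*2 = 12 = chi_rho(e) = 12.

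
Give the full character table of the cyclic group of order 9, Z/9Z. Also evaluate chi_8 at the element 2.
Character table of Z/9Z (irreps indexed chi_0,...,chi_8 with chi_k(m) = zeta_9^(k*m), zeta_9 = exp(2*pi*i/9)):
  irrep \ class  {0} (size 1)  {1} (size 1)    {2} (size 1)    {3} (size 1)    {4} (size 1)    {5} (size 1)    {6} (size 1)    {7} (size 1)    {8} (size 1)  
  chi_0          1             1               1               1               1               1               1               1               1             
  chi_1          1             exp(2*I*pi/9)   exp(4*I*pi/9)   exp(2*I*pi/3)   exp(8*I*pi/9)   exp(-8*I*pi/9)  exp(-2*I*pi/3)  exp(-4*I*pi/9)  exp(-2*I*pi/9)
  chi_2          1             exp(4*I*pi/9)   exp(8*I*pi/9)   exp(-2*I*pi/3)  exp(-2*I*pi/9)  exp(2*I*pi/9)   exp(2*I*pi/3)   exp(-8*I*pi/9)  exp(-4*I*pi/9)
  chi_3          1             exp(2*I*pi/3)   exp(-2*I*pi/3)  1               exp(2*I*pi/3)   exp(-2*I*pi/3)  1               exp(2*I*pi/3)   exp(-2*I*pi/3)
  chi_4          1             exp(8*I*pi/9)   exp(-2*I*pi/9)  exp(2*I*pi/3)   exp(-4*I*pi/9)  exp(4*I*pi/9)   exp(-2*I*pi/3)  exp(2*I*pi/9)   exp(-8*I*pi/9)
  chi_5          1             exp(-8*I*pi/9)  exp(2*I*pi/9)   exp(-2*I*pi/3)  exp(4*I*pi/9)   exp(-4*I*pi/9)  exp(2*I*pi/3)   exp(-2*I*pi/9)  exp(8*I*pi/9) 
  chi_6          1             exp(-2*I*pi/3)  exp(2*I*pi/3)   1               exp(-2*I*pi/3)  exp(2*I*pi/3)   1               exp(-2*I*pi/3)  exp(2*I*pi/3) 
  chi_7          1             exp(-4*I*pi/9)  exp(-8*I*pi/9)  exp(2*I*pi/3)   exp(2*I*pi/9)   exp(-2*I*pi/9)  exp(-2*I*pi/3)  exp(8*I*pi/9)   exp(4*I*pi/9) 
  chi_8          1             exp(-2*I*pi/9)  exp(-4*I*pi/9)  exp(-2*I*pi/3)  exp(-8*I*pi/9)  exp(8*I*pi/9)   exp(2*I*pi/3)   exp(4*I*pi/9)   exp(2*I*pi/9) 

Spot check: chi_8(2) = zeta_9^(8*2) = zeta_9^16 = exp(-4*I*pi/9).

Reasoning: Z/9Z is abelian, so all 9 irreducible complex representations are 1-dimensional. They are given by chi_k(m) = zeta_9^(k*m) for k = 0,...,8. Row orthogonality: sum_m chi_k(m) conj(chi_l(m)) = 9 * [k = l].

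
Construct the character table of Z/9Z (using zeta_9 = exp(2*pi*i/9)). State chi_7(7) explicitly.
Character table of Z/9Z (irreps indexed chi_0,...,chi_8 with chi_k(m) = zeta_9^(k*m), zeta_9 = exp(2*pi*i/9)):
  irrep \ class  {0} (size 1)  {1} (size 1)    {2} (size 1)    {3} (size 1)    {4} (size 1)    {5} (size 1)    {6} (size 1)    {7} (size 1)    {8} (size 1)  
  chi_0          1             1               1               1               1               1               1               1               1             
  chi_1          1             exp(2*I*pi/9)   exp(4*I*pi/9)   exp(2*I*pi/3)   exp(8*I*pi/9)   exp(-8*I*pi/9)  exp(-2*I*pi/3)  exp(-4*I*pi/9)  exp(-2*I*pi/9)
  chi_2          1             exp(4*I*pi/9)   exp(8*I*pi/9)   exp(-2*I*pi/3)  exp(-2*I*pi/9)  exp(2*I*pi/9)   exp(2*I*pi/3)   exp(-8*I*pi/9)  exp(-4*I*pi/9)
  chi_3          1             exp(2*I*pi/3)   exp(-2*I*pi/3)  1               exp(2*I*pi/3)   exp(-2*I*pi/3)  1               exp(2*I*pi/3)   exp(-2*I*pi/3)
  chi_4          1             exp(8*I*pi/9)   exp(-2*I*pi/9)  exp(2*I*pi/3)   exp(-4*I*pi/9)  exp(4*I*pi/9)   exp(-2*I*pi/3)  exp(2*I*pi/9)   exp(-8*I*pi/9)
  chi_5          1             exp(-8*I*pi/9)  exp(2*I*pi/9)   exp(-2*I*pi/3)  exp(4*I*pi/9)   exp(-4*I*pi/9)  exp(2*I*pi/3)   exp(-2*I*pi/9)  exp(8*I*pi/9) 
  chi_6          1             exp(-2*I*pi/3)  exp(2*I*pi/3)   1               exp(-2*I*pi/3)  exp(2*I*pi/3)   1               exp(-2*I*pi/3)  exp(2*I*pi/3) 
  chi_7          1             exp(-4*I*pi/9)  exp(-8*I*pi/9)  exp(2*I*pi/3)   exp(2*I*pi/9)   exp(-2*I*pi/9)  exp(-2*I*pi/3)  exp(8*I*pi/9)   exp(4*I*pi/9) 
  chi_8          1             exp(-2*I*pi/9)  exp(-4*I*pi/9)  exp(-2*I*pi/3)  exp(-8*I*pi/9)  exp(8*I*pi/9)   exp(2*I*pi/3)   exp(4*I*pi/9)   exp(2*I*pi/9) 

Spot check: chi_7(7) = zeta_9^(7*7) = zeta_9^49 = exp(8*I*pi/9).

Z/9Z is abelian, so all 9 irreducible complex representations are 1-dimensional. They are given by chi_k(m) = zeta_9^(k*m) for k = 0,...,8. Row orthogonality: sum_m chi_k(m) conj(chi_l(m)) = 9 * [k = l].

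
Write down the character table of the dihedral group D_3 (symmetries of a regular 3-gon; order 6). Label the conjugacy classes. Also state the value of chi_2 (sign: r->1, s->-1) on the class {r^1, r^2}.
Conjugacy classes: {e} of size 1, {r^1, r^2} of size 2, {s, sr, ..., sr^2} of size 3.
Character table:
  irrep \ class              {e} (size 1)  {r^1, r^2} (size 2)  {s, sr, ..., sr^2} (size 3)
  chi_1 (triv)               1             1                    1                          
  chi_2 (sign: r->1, s->-1)  1             1                    -1                         
  chi_3 (2d, j=1)            2             -1                   0                          

Spot check: chi_2 (sign: r->1, s->-1) on {r^1, r^2} = 1.

Reasoning: D_3 has order 2*3 = 6 with 3 conjugacy classes, hence 3 irreducibles. Sum of squared dims 1 + 1 + 4 = 6 = |G|. Linear characters come from the abelianisation; the 2-dimensional irreps have character r^k -> 2*cos(2*pi*j*k/3), reflections -> 0.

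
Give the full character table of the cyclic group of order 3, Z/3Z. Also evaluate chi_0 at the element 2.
Character table of Z/3Z (irreps indexed chi_0,...,chi_2 with chi_k(m) = zeta_3^(k*m), zeta_3 = exp(2*pi*i/3)):
  irrep \ class  {0} (size 1)  {1} (size 1)    {2} (size 1)  
  chi_0          1             1               1             
  chi_1          1             exp(2*I*pi/3)   exp(-2*I*pi/3)
  chi_2          1             exp(-2*I*pi/3)  exp(2*I*pi/3) 

Spot check: chi_0(2) = zeta_3^(0*2) = zeta_3^0 = 1.

Explanation: Z/3Z is abelian, so all 3 irreducible complex representations are 1-dimensional. They are given by chi_k(m) = zeta_3^(k*m) for k = 0,...,2. Row orthogonality: sum_m chi_k(m) conj(chi_l(m)) = 3 * [k = l].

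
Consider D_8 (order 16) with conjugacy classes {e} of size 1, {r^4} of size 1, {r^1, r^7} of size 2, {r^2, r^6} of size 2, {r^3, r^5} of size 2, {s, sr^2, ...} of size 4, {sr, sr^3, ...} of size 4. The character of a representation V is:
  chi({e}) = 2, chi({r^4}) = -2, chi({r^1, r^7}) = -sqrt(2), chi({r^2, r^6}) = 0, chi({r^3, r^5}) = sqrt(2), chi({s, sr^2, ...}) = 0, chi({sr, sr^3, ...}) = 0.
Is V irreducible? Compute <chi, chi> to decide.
Irreducible: <chi, chi> = 1.

Proof sketch: <chi, chi> = (1/|G|) sum_C |C| * |chi(C)|^2 = (1/16)[1*|2|^2 + 1*|-2|^2 + 2*|-sqrt(2)|^2 + 2*|0|^2 + 2*|sqrt(2)|^2 + 4*|0|^2 + 4*|0|^2]
  = (1/16)[(4) + (4) + (4) + (0) + (4) + (0) + (0)] = 16/16 = 1.
A character is irreducible iff <chi, chi> = 1, so this representation is irreducible.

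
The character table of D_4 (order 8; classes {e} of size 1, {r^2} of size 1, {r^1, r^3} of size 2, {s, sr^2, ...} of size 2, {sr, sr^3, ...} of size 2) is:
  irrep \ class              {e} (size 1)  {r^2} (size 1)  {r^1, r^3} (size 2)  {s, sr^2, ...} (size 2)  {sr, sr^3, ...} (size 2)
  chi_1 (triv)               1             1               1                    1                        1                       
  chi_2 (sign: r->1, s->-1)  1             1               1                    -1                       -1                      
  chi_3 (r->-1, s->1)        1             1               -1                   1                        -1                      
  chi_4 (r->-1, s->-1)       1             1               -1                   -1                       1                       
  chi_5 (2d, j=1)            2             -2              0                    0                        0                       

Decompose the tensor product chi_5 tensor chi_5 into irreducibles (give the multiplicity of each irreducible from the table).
chi_5 tensor chi_5 = chi_1 + chi_2 + chi_3 + chi_4 (all other irreducibles have multiplicity 0).

Reasoning: The character of a tensor product is the pointwise product (chi_5 * chi_5)(C) = chi_5(C) * chi_5(C):
  {e}: (2)*(2), {r^2}: (-2)*(-2), {r^1, r^3}: (0)*(0), {s, sr^2, ...}: (0)*(0), {sr, sr^3, ...}: (0)*(0)
so (chi_5 * chi_5) takes values
  {e} -> 4, {r^2} -> 4, {r^1, r^3} -> 0, {s, sr^2, ...} -> 0, {sr, sr^3, ...} -> 0.
Now take the inner product of this character with each irreducible chi from the table, <chi_5*chi_5, chi> = (1/8) sum_C |C| (chi_5*chi_5)(C) conj(chi(C)):
  <chi_5*chi_5, chi_1> = (1/8)[1*(4)*conj(1) + 1*(4)*conj(1) + 2*(0)*conj(1) + 2*(0)*conj(1) + 2*(0)*conj(1)]
      = (1/8)[(4) + (4) + (0) + (0) + (0)] = 8/8 = 1
  <chi_5*chi_5, chi_2> = (1/8)[1*(4)*conj(1) + 1*(4)*conj(1) + 2*(0)*conj(1) + 2*(0)*conj(-1) + 2*(0)*conj(-1)]
      = (1/8)[(4) + (4) + (0) + (0) + (0)] = 8/8 = 1
  <chi_5*chi_5, chi_3> = (1/8)[1*(4)*conj(1) + 1*(4)*conj(1) + 2*(0)*conj(-1) + 2*(0)*conj(1) + 2*(0)*conj(-1)]
      = (1/8)[(4) + (4) + (0) + (0) + (0)] = 8/8 = 1
  <chi_5*chi_5, chi_4> = (1/8)[1*(4)*conj(1) + 1*(4)*conj(1) + 2*(0)*conj(-1) + 2*(0)*conj(-1) + 2*(0)*conj(1)]
      = (1/8)[(4) + (4) + (0) + (0) + (0)] = 8/8 = 1
  <chi_5*chi_5, chi_5> = (1/8)[1*(4)*conj(2) + 1*(4)*conj(-2) + 2*(0)*conj(0) + 2*(0)*conj(0) + 2*(0)*conj(0)]
      = (1/8)[(8) + (-8) + (0) + (0) + (0)] = 0/8 = 0
Hence the multiplicities are chi_1: 1, chi_2: 1, chi_3: 1, chi_4: 1. Dimension check: dim(chi_5)*dim(chi_5) = 2*2 = 4 and sum (mult * dim) = 1*1 + 1*1 + 1*1 + 1*1 = 4.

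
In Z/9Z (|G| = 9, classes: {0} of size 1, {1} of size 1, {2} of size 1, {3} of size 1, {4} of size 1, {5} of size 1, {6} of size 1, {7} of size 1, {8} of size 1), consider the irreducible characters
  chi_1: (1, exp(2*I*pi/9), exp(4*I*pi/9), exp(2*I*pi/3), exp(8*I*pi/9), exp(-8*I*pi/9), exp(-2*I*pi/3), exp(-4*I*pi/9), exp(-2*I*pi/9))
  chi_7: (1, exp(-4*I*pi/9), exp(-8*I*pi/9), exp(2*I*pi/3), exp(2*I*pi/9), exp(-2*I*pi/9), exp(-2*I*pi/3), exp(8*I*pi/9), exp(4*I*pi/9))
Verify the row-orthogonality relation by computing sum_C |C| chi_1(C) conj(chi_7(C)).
Sum = 0; so <chi_1, chi_7> = 0 (distinct irreducibles are orthogonal).

Compute term by term over conjugacy classes (|C| * chi_1(C) * conj(chi_7(C))):
  1*(1)*conj(1) + 1*(exp(2*I*pi/9))*conj(exp(-4*I*pi/9)) + 1*(exp(4*I*pi/9))*conj(exp(-8*I*pi/9)) + 1*(exp(2*I*pi/3))*conj(exp(2*I*pi/3)) + 1*(exp(8*I*pi/9))*conj(exp(2*I*pi/9)) + 1*(exp(-8*I*pi/9))*conj(exp(-2*I*pi/9)) + 1*(exp(-2*I*pi/3))*conj(exp(-2*I*pi/3)) + 1*(exp(-4*I*pi/9))*conj(exp(8*I*pi/9)) + 1*(exp(-2*I*pi/9))*conj(exp(4*I*pi/9))
  = (1) + (exp(2*I*pi/3)) + (exp(-2*I*pi/3)) + (1) + (exp(2*I*pi/3)) + (exp(-2*I*pi/3)) + (1) + (exp(2*I*pi/3)) + (exp(-2*I*pi/3))
  = 0.
(Exp terms are combined using exp(i*s)*conj(exp(i*t)) = exp(i*(s-t)), and sums of them are collapsed using the identity that for every m > 1 the m distinct m-th roots of unity sum to 0, e.g. 1 + exp(2*I*pi/3) + exp(-2*I*pi/3) = 0.)
Dividing by |G| = 9 gives 0/9 = 0, matching the row-orthogonality relation <chi_1, chi_7> = [chi_1 = chi_7].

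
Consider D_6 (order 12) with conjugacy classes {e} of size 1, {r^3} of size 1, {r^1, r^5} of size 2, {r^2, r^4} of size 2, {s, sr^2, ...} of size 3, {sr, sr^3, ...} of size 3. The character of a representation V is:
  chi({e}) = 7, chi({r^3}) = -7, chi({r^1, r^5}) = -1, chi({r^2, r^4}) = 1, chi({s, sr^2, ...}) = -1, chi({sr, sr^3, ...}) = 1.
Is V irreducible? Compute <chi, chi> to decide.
Not irreducible (reducible): <chi, chi> = 9 > 1.

Solution. <chi, chi> = (1/|G|) sum_C |C| * |chi(C)|^2 = (1/12)[1*|7|^2 + 1*|-7|^2 + 2*|-1|^2 + 2*|1|^2 + 3*|-1|^2 + 3*|1|^2]
  = (1/12)[(49) + (49) + (2) + (2) + (3) + (3)] = 108/12 = 9.
A character is irreducible iff <chi, chi> = 1, so this representation is reducible.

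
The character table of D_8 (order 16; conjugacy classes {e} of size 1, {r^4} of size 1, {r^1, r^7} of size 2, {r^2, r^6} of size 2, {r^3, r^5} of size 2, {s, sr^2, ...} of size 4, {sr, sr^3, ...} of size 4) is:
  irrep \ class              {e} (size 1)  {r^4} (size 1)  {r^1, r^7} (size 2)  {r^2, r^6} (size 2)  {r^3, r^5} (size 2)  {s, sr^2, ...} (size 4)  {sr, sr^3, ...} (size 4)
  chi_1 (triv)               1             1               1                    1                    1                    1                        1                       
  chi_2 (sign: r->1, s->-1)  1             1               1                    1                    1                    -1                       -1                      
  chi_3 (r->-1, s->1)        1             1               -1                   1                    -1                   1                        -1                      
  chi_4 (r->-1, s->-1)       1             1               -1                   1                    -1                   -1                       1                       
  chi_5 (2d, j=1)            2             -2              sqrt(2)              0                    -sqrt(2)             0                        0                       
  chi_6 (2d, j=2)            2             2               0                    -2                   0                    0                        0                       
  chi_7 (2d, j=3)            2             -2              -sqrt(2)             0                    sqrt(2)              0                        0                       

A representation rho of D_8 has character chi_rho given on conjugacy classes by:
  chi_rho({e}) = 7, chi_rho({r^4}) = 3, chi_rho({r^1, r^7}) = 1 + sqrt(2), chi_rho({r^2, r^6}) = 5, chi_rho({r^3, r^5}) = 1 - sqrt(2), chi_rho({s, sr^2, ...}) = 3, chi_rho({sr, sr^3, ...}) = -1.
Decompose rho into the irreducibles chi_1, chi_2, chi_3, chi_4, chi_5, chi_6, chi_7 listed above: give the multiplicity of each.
Multiplicities: chi_1: 2, chi_2: 1, chi_3: 2, chi_4: 0, chi_5: 1, chi_6: 0, chi_7: 0.

Solution. Use <chi_rho, chi> = (1/|G|) sum_C |C| * chi_rho(C) * conj(chi(C)) with |G| = 16 for each irreducible chi in the table:
  <chi_rho, chi_1> = (1/16)[1*(7)*conj(1) + 1*(3)*conj(1) + 2*(1 + sqrt(2))*conj(1) + 2*(5)*conj(1) + 2*(1 - sqrt(2))*conj(1) + 4*(3)*conj(1) + 4*(-1)*conj(1)]
      = (1/16)[(7) + (3) + (2 + 2*sqrt(2)) + (10) + (2 - 2*sqrt(2)) + (12) + (-4)] = 32/16 = 2
  <chi_rho, chi_2> = (1/16)[1*(7)*conj(1) + 1*(3)*conj(1) + 2*(1 + sqrt(2))*conj(1) + 2*(5)*conj(1) + 2*(1 - sqrt(2))*conj(1) + 4*(3)*conj(-1) + 4*(-1)*conj(-1)]
      = (1/16)[(7) + (3) + (2 + 2*sqrt(2)) + (10) + (2 - 2*sqrt(2)) + (-12) + (4)] = 16/16 = 1
  <chi_rho, chi_3> = (1/16)[1*(7)*conj(1) + 1*(3)*conj(1) + 2*(1 + sqrt(2))*conj(-1) + 2*(5)*conj(1) + 2*(1 - sqrt(2))*conj(-1) + 4*(3)*conj(1) + 4*(-1)*conj(-1)]
      = (1/16)[(7) + (3) + (-2*sqrt(2) - 2) + (10) + (-2 + 2*sqrt(2)) + (12) + (4)] = 32/16 = 2
  <chi_rho, chi_4> = (1/16)[1*(7)*conj(1) + 1*(3)*conj(1) + 2*(1 + sqrt(2))*conj(-1) + 2*(5)*conj(1) + 2*(1 - sqrt(2))*conj(-1) + 4*(3)*conj(-1) + 4*(-1)*conj(1)]
      = (1/16)[(7) + (3) + (-2*sqrt(2) - 2) + (10) + (-2 + 2*sqrt(2)) + (-12) + (-4)] = 0/16 = 0
  <chi_rho, chi_5> = (1/16)[1*(7)*conj(2) + 1*(3)*conj(-2) + 2*(1 + sqrt(2))*conj(sqrt(2)) + 2*(5)*conj(0) + 2*(1 - sqrt(2))*conj(-sqrt(2)) + 4*(3)*conj(0) + 4*(-1)*conj(0)]
      = (1/16)[(14) + (-6) + (2*sqrt(2) + 4) + (0) + (4 - 2*sqrt(2)) + (0) + (0)] = 16/16 = 1
  <chi_rho, chi_6> = (1/16)[1*(7)*conj(2) + 1*(3)*conj(2) + 2*(1 + sqrt(2))*conj(0) + 2*(5)*conj(-2) + 2*(1 - sqrt(2))*conj(0) + 4*(3)*conj(0) + 4*(-1)*conj(0)]
      = (1/16)[(14) + (6) + (0) + (-20) + (0) + (0) + (0)] = 0/16 = 0
  <chi_rho, chi_7> = (1/16)[1*(7)*conj(2) + 1*(3)*conj(-2) + 2*(1 + sqrt(2))*conj(-sqrt(2)) + 2*(5)*conj(0) + 2*(1 - sqrt(2))*conj(sqrt(2)) + 4*(3)*conj(0) + 4*(-1)*conj(0)]
      = (1/16)[(14) + (-6) + (-4 - 2*sqrt(2)) + (0) + (-4 + 2*sqrt(2)) + (0) + (0)] = 0/16 = 0
Dimension check: dim(rho) = sum (mult * dim) = 2*1 + 1*1 + 2*1 + 0*1 + 1*2 + 0*2 + 0*2 = 7 = chi_rho(e) = 7.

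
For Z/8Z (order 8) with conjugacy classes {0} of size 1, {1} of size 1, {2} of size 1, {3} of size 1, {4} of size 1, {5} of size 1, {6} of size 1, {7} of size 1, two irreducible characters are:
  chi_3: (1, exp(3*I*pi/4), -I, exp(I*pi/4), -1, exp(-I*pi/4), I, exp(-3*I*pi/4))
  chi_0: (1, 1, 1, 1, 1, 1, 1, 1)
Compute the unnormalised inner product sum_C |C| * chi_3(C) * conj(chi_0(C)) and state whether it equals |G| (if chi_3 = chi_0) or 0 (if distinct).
Sum = 0; so <chi_3, chi_0> = 0 (distinct irreducibles are orthogonal).

Reasoning: Compute term by term over conjugacy classes (|C| * chi_3(C) * conj(chi_0(C))):
  1*(1)*conj(1) + 1*(exp(3*I*pi/4))*conj(1) + 1*(-I)*conj(1) + 1*(exp(I*pi/4))*conj(1) + 1*(-1)*conj(1) + 1*(exp(-I*pi/4))*conj(1) + 1*(I)*conj(1) + 1*(exp(-3*I*pi/4))*conj(1)
  = (1) + (exp(3*I*pi/4)) + (-I) + (exp(I*pi/4)) + (-1) + (exp(-I*pi/4)) + (I) + (exp(-3*I*pi/4))
  = 0.
(Exp terms are combined using exp(i*s)*conj(exp(i*t)) = exp(i*(s-t)), and sums of them are collapsed using the identity that for every m > 1 the m distinct m-th roots of unity sum to 0, e.g. 1 + exp(2*I*pi/3) + exp(-2*I*pi/3) = 0.)
Dividing by |G| = 8 gives 0/8 = 0, matching the row-orthogonality relation <chi_3, chi_0> = [chi_3 = chi_0].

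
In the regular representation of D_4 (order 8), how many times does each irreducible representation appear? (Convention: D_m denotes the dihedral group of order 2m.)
Each irreducible V_i of dimension d_i appears with multiplicity d_i, i.e. rho_reg = (direct sum over all irreducibles V_i) d_i V_i. The irreducible dimensions for D_4 are 1, 1, 1, 1, 2: 4 irreducibles of dimension 1, each with multiplicity 1; 1 irreducible of dimension 2, with multiplicity 2. Total dimension 4*1*1 + 1*2*2 = 8 = |G|.

Proof sketch: General theorem: in the regular representation of a finite group G, each irreducible appears with multiplicity equal to its dimension. Check: dim(rho_reg) = sum d_i^2 = 1 + 1 + 1 + 1 + 4 = 8 = |G|.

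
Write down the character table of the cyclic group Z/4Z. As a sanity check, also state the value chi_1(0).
Character table of Z/4Z (irreps indexed chi_0,...,chi_3 with chi_k(m) = zeta_4^(k*m), zeta_4 = exp(2*pi*i/4)):
  irrep \ class  {0} (size 1)  {1} (size 1)  {2} (size 1)  {3} (size 1)
  chi_0          1             1             1             1           
  chi_1          1             I             -1            -I          
  chi_2          1             -1            1             -1          
  chi_3          1             -I            -1            I           

Spot check: chi_1(0) = zeta_4^(1*0) = zeta_4^0 = 1.

Argument: Z/4Z is abelian, so all 4 irreducible complex representations are 1-dimensional. They are given by chi_k(m) = zeta_4^(k*m) for k = 0,...,3. Row orthogonality: sum_m chi_k(m) conj(chi_l(m)) = 4 * [k = l].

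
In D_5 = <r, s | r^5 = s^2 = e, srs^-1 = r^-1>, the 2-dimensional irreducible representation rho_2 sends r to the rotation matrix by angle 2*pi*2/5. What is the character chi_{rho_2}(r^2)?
chi_{rho_2}(r^2) = 2*cos(2*pi*2*2/5) = -1/2 + sqrt(5)/2

Argument: rho_2(r^2) is rotation by angle 2*pi*2*2/5, whose trace is 2*cos(2*pi*2*2/5) = -1/2 + sqrt(5)/2.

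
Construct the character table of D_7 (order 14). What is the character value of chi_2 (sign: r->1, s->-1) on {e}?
Conjugacy classes: {e} of size 1, {r^1, r^6} of size 2, {r^2, r^5} of size 2, {r^3, r^4} of size 2, {s, sr, ..., sr^6} of size 7.
Character table:
  irrep \ class              {e} (size 1)  {r^1, r^6} (size 2)  {r^2, r^5} (size 2)  {r^3, r^4} (size 2)  {s, sr, ..., sr^6} (size 7)
  chi_1 (triv)               1             1                    1                    1                    1                          
  chi_2 (sign: r->1, s->-1)  1             1                    1                    1                    -1                         
  chi_3 (2d, j=1)            2             2*cos(2*pi/7)        -2*cos(3*pi/7)       -2*cos(pi/7)         0                          
  chi_4 (2d, j=2)            2             -2*cos(3*pi/7)       -2*cos(pi/7)         2*cos(2*pi/7)        0                          
  chi_5 (2d, j=3)            2             -2*cos(pi/7)         2*cos(2*pi/7)        -2*cos(3*pi/7)       0                          

Spot check: chi_2 (sign: r->1, s->-1) on {e} = 1.

Proof sketch: D_7 has order 2*7 = 14 with 5 conjugacy classes, hence 5 irreducibles. Sum of squared dims 1 + 1 + 4 + 4 + 4 = 14 = |G|. Linear characters come from the abelianisation; the 2-dimensional irreps have character r^k -> 2*cos(2*pi*j*k/7), reflections -> 0.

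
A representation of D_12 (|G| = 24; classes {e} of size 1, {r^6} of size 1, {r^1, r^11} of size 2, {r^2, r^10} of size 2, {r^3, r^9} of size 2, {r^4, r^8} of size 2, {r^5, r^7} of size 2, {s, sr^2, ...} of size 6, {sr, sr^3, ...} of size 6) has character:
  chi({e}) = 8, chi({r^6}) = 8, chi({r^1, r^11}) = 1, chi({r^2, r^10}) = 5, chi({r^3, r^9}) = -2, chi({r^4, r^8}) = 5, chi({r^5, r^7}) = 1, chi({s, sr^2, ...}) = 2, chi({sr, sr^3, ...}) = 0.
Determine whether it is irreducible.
Not irreducible (reducible): <chi, chi> = 11 > 1.

<chi, chi> = (1/|G|) sum_C |C| * |chi(C)|^2 = (1/24)[1*|8|^2 + 1*|8|^2 + 2*|1|^2 + 2*|5|^2 + 2*|-2|^2 + 2*|5|^2 + 2*|1|^2 + 6*|2|^2 + 6*|0|^2]
  = (1/24)[(64) + (64) + (2) + (50) + (8) + (50) + (2) + (24) + (0)] = 264/24 = 11.
A character is irreducible iff <chi, chi> = 1, so this representation is reducible.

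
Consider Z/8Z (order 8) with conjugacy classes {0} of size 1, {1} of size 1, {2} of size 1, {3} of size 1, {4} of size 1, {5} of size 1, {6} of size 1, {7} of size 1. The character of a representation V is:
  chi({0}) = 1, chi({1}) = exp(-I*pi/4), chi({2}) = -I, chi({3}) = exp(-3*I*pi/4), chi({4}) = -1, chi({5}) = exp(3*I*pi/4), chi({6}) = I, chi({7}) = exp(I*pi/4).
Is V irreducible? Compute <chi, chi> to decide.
Irreducible: <chi, chi> = 1.

Why: <chi, chi> = (1/|G|) sum_C |C| * |chi(C)|^2 = (1/8)[1*|1|^2 + 1*|exp(-I*pi/4)|^2 + 1*|-I|^2 + 1*|exp(-3*I*pi/4)|^2 + 1*|-1|^2 + 1*|exp(3*I*pi/4)|^2 + 1*|I|^2 + 1*|exp(I*pi/4)|^2]
  = (1/8)[(1) + (1) + (1) + (1) + (1) + (1) + (1) + (1)] = 8/8 = 1.
(Exp terms are combined using exp(i*s)*conj(exp(i*t)) = exp(i*(s-t)), and sums of them are collapsed using the identity that for every m > 1 the m distinct m-th roots of unity sum to 0, e.g. 1 + exp(2*I*pi/3) + exp(-2*I*pi/3) = 0.)
A character is irreducible iff <chi, chi> = 1, so this representation is irreducible.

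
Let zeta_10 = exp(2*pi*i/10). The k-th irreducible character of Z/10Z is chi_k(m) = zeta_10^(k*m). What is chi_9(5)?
chi_9(5) = zeta_10^45 = -1

Derivation: chi_9(5) = zeta_10^(9*5) = zeta_10^45. Since zeta_10^10 = 1, this equals zeta_10^5 = exp(2*pi*i*5/10) = -1.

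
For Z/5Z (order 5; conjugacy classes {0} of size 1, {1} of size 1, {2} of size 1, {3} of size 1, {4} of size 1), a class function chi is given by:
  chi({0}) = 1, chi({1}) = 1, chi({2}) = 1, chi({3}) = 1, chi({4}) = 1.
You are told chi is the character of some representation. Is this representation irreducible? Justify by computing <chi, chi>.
Irreducible: <chi, chi> = 1.

Argument: <chi, chi> = (1/|G|) sum_C |C| * |chi(C)|^2 = (1/5)[1*|1|^2 + 1*|1|^2 + 1*|1|^2 + 1*|1|^2 + 1*|1|^2]
  = (1/5)[(1) + (1) + (1) + (1) + (1)] = 5/5 = 1.
(Exp terms are combined using exp(i*s)*conj(exp(i*t)) = exp(i*(s-t)), and sums of them are collapsed using the identity that for every m > 1 the m distinct m-th roots of unity sum to 0, e.g. 1 + exp(2*I*pi/3) + exp(-2*I*pi/3) = 0.)
A character is irreducible iff <chi, chi> = 1, so this representation is irreducible.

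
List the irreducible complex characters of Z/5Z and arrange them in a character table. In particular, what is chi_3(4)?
Character table of Z/5Z (irreps indexed chi_0,...,chi_4 with chi_k(m) = zeta_5^(k*m), zeta_5 = exp(2*pi*i/5)):
  irrep \ class  {0} (size 1)  {1} (size 1)    {2} (size 1)    {3} (size 1)    {4} (size 1)  
  chi_0          1             1               1               1               1             
  chi_1          1             exp(2*I*pi/5)   exp(4*I*pi/5)   exp(-4*I*pi/5)  exp(-2*I*pi/5)
  chi_2          1             exp(4*I*pi/5)   exp(-2*I*pi/5)  exp(2*I*pi/5)   exp(-4*I*pi/5)
  chi_3          1             exp(-4*I*pi/5)  exp(2*I*pi/5)   exp(-2*I*pi/5)  exp(4*I*pi/5) 
  chi_4          1             exp(-2*I*pi/5)  exp(-4*I*pi/5)  exp(4*I*pi/5)   exp(2*I*pi/5) 

Spot check: chi_3(4) = zeta_5^(3*4) = zeta_5^12 = exp(4*I*pi/5).

Why: Z/5Z is abelian, so all 5 irreducible complex representations are 1-dimensional. They are given by chi_k(m) = zeta_5^(k*m) for k = 0,...,4. Row orthogonality: sum_m chi_k(m) conj(chi_l(m)) = 5 * [k = l].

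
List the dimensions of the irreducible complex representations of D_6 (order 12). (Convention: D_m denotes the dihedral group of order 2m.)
Dimensions: 1, 1, 1, 1, 2, 2

Solution. There are 6 irreducibles (= number of conjugacy classes). Their dimensions d_i satisfy sum d_i^2 = |G| = 12: 1 + 1 + 1 + 1 + 4 + 4 = 12.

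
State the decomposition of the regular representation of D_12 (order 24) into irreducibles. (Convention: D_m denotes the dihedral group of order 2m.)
Each irreducible V_i of dimension d_i appears with multiplicity d_i, i.e. rho_reg = (direct sum over all irreducibles V_i) d_i V_i. The irreducible dimensions for D_12 are 1, 1, 1, 1, 2, 2, 2, 2, 2: 4 irreducibles of dimension 1, each with multiplicity 1; 5 irreducibles of dimension 2, each with multiplicity 2. Total dimension 4*1*1 + 5*2*2 = 24 = |G|.

Derivation: General theorem: in the regular representation of a finite group G, each irreducible appears with multiplicity equal to its dimension. Check: dim(rho_reg) = sum d_i^2 = 1 + 1 + 1 + 1 + 4 + 4 + 4 + 4 + 4 = 24 = |G|.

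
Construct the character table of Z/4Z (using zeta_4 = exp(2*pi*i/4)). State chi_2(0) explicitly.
Character table of Z/4Z (irreps indexed chi_0,...,chi_3 with chi_k(m) = zeta_4^(k*m), zeta_4 = exp(2*pi*i/4)):
  irrep \ class  {0} (size 1)  {1} (size 1)  {2} (size 1)  {3} (size 1)
  chi_0          1             1             1             1           
  chi_1          1             I             -1            -I          
  chi_2          1             -1            1             -1          
  chi_3          1             -I            -1            I           

Spot check: chi_2(0) = zeta_4^(2*0) = zeta_4^0 = 1.

Argument: Z/4Z is abelian, so all 4 irreducible complex representations are 1-dimensional. They are given by chi_k(m) = zeta_4^(k*m) for k = 0,...,3. Row orthogonality: sum_m chi_k(m) conj(chi_l(m)) = 4 * [k = l].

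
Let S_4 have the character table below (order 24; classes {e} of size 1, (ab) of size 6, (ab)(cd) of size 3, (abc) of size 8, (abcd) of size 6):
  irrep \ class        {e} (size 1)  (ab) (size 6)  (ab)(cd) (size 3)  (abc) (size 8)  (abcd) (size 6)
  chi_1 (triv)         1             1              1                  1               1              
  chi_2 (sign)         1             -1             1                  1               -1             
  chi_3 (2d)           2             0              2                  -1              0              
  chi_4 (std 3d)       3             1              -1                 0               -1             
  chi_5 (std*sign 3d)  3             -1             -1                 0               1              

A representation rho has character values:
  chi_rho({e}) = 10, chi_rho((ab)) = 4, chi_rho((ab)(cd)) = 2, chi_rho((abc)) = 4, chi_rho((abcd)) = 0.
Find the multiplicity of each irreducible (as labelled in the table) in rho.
Multiplicities: chi_1: 3, chi_2: 1, chi_3: 0, chi_4: 2, chi_5: 0.

Details: Use <chi_rho, chi> = (1/|G|) sum_C |C| * chi_rho(C) * conj(chi(C)) with |G| = 24 for each irreducible chi in the table:
  <chi_rho, chi_1> = (1/24)[1*(10)*conj(1) + 6*(4)*conj(1) + 3*(2)*conj(1) + 8*(4)*conj(1) + 6*(0)*conj(1)]
      = (1/24)[(10) + (24) + (6) + (32) + (0)] = 72/24 = 3
  <chi_rho, chi_2> = (1/24)[1*(10)*conj(1) + 6*(4)*conj(-1) + 3*(2)*conj(1) + 8*(4)*conj(1) + 6*(0)*conj(-1)]
      = (1/24)[(10) + (-24) + (6) + (32) + (0)] = 24/24 = 1
  <chi_rho, chi_3> = (1/24)[1*(10)*conj(2) + 6*(4)*conj(0) + 3*(2)*conj(2) + 8*(4)*conj(-1) + 6*(0)*conj(0)]
      = (1/24)[(20) + (0) + (12) + (-32) + (0)] = 0/24 = 0
  <chi_rho, chi_4> = (1/24)[1*(10)*conj(3) + 6*(4)*conj(1) + 3*(2)*conj(-1) + 8*(4)*conj(0) + 6*(0)*conj(-1)]
      = (1/24)[(30) + (24) + (-6) + (0) + (0)] = 48/24 = 2
  <chi_rho, chi_5> = (1/24)[1*(10)*conj(3) + 6*(4)*conj(-1) + 3*(2)*conj(-1) + 8*(4)*conj(0) + 6*(0)*conj(1)]
      = (1/24)[(30) + (-24) + (-6) + (0) + (0)] = 0/24 = 0
Dimension check: dim(rho) = sum (mult * dim) = 3*1 + 1*1 + 0*2 + 2*3 + 0*3 = 10 = chi_rho(e) = 10.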